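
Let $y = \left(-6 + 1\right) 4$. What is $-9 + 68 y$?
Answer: $-1369$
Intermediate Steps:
$y = -20$ ($y = \left(-5\right) 4 = -20$)
$-9 + 68 y = -9 + 68 \left(-20\right) = -9 - 1360 = -1369$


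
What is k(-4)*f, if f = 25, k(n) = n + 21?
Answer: 425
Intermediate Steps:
k(n) = 21 + n
k(-4)*f = (21 - 4)*25 = 17*25 = 425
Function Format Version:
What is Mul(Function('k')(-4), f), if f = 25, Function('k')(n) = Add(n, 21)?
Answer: 425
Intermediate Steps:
Function('k')(n) = Add(21, n)
Mul(Function('k')(-4), f) = Mul(Add(21, -4), 25) = Mul(17, 25) = 425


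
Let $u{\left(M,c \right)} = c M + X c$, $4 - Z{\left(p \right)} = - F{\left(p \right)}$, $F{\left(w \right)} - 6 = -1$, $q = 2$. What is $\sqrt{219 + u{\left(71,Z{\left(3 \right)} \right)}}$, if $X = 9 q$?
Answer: $2 \sqrt{255} \approx 31.937$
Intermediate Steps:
$F{\left(w \right)} = 5$ ($F{\left(w \right)} = 6 - 1 = 5$)
$Z{\left(p \right)} = 9$ ($Z{\left(p \right)} = 4 - \left(-1\right) 5 = 4 - -5 = 4 + 5 = 9$)
$X = 18$ ($X = 9 \cdot 2 = 18$)
$u{\left(M,c \right)} = 18 c + M c$ ($u{\left(M,c \right)} = c M + 18 c = M c + 18 c = 18 c + M c$)
$\sqrt{219 + u{\left(71,Z{\left(3 \right)} \right)}} = \sqrt{219 + 9 \left(18 + 71\right)} = \sqrt{219 + 9 \cdot 89} = \sqrt{219 + 801} = \sqrt{1020} = 2 \sqrt{255}$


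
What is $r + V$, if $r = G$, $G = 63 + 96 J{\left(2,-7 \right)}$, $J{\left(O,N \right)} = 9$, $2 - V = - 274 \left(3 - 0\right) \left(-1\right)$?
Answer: $107$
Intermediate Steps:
$V = -820$ ($V = 2 - - 274 \left(3 - 0\right) \left(-1\right) = 2 - - 274 \left(3 + 0\right) \left(-1\right) = 2 - - 274 \cdot 3 \left(-1\right) = 2 - \left(-274\right) \left(-3\right) = 2 - 822 = -820$)
$G = 927$ ($G = 63 + 96 \cdot 9 = 63 + 864 = 927$)
$r = 927$
$r + V = 927 - 820 = 107$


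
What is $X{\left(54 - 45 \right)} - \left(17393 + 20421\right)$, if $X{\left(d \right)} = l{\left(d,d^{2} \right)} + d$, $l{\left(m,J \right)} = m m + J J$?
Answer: $-31163$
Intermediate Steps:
$l{\left(m,J \right)} = J^{2} + m^{2}$ ($l{\left(m,J \right)} = m^{2} + J^{2} = J^{2} + m^{2}$)
$X{\left(d \right)} = d + d^{2} + d^{4}$ ($X{\left(d \right)} = \left(\left(d^{2}\right)^{2} + d^{2}\right) + d = \left(d^{4} + d^{2}\right) + d = \left(d^{2} + d^{4}\right) + d = d + d^{2} + d^{4}$)
$X{\left(54 - 45 \right)} - \left(17393 + 20421\right) = \left(54 - 45\right) \left(1 + \left(54 - 45\right) + \left(54 - 45\right)^{3}\right) - \left(17393 + 20421\right) = 9 \left(1 + 9 + 9^{3}\right) - 37814 = 9 \left(1 + 9 + 729\right) - 37814 = 9 \cdot 739 - 37814 = 6651 - 37814 = -31163$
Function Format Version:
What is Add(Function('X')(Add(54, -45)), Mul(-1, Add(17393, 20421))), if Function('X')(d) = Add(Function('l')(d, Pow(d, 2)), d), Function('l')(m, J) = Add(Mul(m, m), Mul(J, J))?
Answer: -31163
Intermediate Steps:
Function('l')(m, J) = Add(Pow(J, 2), Pow(m, 2)) (Function('l')(m, J) = Add(Pow(m, 2), Pow(J, 2)) = Add(Pow(J, 2), Pow(m, 2)))
Function('X')(d) = Add(d, Pow(d, 2), Pow(d, 4)) (Function('X')(d) = Add(Add(Pow(Pow(d, 2), 2), Pow(d, 2)), d) = Add(Add(Pow(d, 4), Pow(d, 2)), d) = Add(Add(Pow(d, 2), Pow(d, 4)), d) = Add(d, Pow(d, 2), Pow(d, 4)))
Add(Function('X')(Add(54, -45)), Mul(-1, Add(17393, 20421))) = Add(Mul(Add(54, -45), Add(1, Add(54, -45), Pow(Add(54, -45), 3))), Mul(-1, Add(17393, 20421))) = Add(Mul(9, Add(1, 9, Pow(9, 3))), Mul(-1, 37814)) = Add(Mul(9, Add(1, 9, 729)), -37814) = Add(Mul(9, 739), -37814) = Add(6651, -37814) = -31163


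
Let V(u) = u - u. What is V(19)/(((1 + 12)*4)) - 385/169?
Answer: -385/169 ≈ -2.2781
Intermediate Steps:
V(u) = 0
V(19)/(((1 + 12)*4)) - 385/169 = 0/(((1 + 12)*4)) - 385/169 = 0/((13*4)) - 385*1/169 = 0/52 - 385/169 = 0*(1/52) - 385/169 = 0 - 385/169 = -385/169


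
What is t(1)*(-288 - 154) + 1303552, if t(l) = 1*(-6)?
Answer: 1306204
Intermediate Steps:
t(l) = -6
t(1)*(-288 - 154) + 1303552 = -6*(-288 - 154) + 1303552 = -6*(-442) + 1303552 = 2652 + 1303552 = 1306204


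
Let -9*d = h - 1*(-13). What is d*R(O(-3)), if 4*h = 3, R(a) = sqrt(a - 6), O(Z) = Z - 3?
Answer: -55*I*sqrt(3)/18 ≈ -5.2924*I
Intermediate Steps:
O(Z) = -3 + Z
R(a) = sqrt(-6 + a)
h = 3/4 (h = (1/4)*3 = 3/4 ≈ 0.75000)
d = -55/36 (d = -(3/4 - 1*(-13))/9 = -(3/4 + 13)/9 = -1/9*55/4 = -55/36 ≈ -1.5278)
d*R(O(-3)) = -55*sqrt(-6 + (-3 - 3))/36 = -55*sqrt(-6 - 6)/36 = -55*I*sqrt(3)/18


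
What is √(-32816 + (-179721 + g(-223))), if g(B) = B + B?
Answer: I*√212983 ≈ 461.5*I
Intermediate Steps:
g(B) = 2*B
√(-32816 + (-179721 + g(-223))) = √(-32816 + (-179721 + 2*(-223))) = √(-32816 + (-179721 - 446)) = √(-32816 - 180167) = √(-212983) = I*√212983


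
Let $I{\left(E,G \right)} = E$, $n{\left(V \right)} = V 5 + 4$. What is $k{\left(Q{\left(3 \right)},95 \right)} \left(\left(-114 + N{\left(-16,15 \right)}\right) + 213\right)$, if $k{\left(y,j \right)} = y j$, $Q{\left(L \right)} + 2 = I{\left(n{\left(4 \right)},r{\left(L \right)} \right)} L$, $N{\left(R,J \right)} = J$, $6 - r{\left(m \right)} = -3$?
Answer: $758100$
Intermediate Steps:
$r{\left(m \right)} = 9$ ($r{\left(m \right)} = 6 - -3 = 6 + 3 = 9$)
$n{\left(V \right)} = 4 + 5 V$ ($n{\left(V \right)} = 5 V + 4 = 4 + 5 V$)
$Q{\left(L \right)} = -2 + 24 L$ ($Q{\left(L \right)} = -2 + \left(4 + 5 \cdot 4\right) L = -2 + \left(4 + 20\right) L = -2 + 24 L$)
$k{\left(y,j \right)} = j y$
$k{\left(Q{\left(3 \right)},95 \right)} \left(\left(-114 + N{\left(-16,15 \right)}\right) + 213\right) = 95 \left(-2 + 24 \cdot 3\right) \left(\left(-114 + 15\right) + 213\right) = 95 \left(-2 + 72\right) \left(-99 + 213\right) = 95 \cdot 70 \cdot 114 = 6650 \cdot 114 = 758100$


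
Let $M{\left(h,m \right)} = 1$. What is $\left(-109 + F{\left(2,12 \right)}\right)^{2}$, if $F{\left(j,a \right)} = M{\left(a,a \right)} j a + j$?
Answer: $6889$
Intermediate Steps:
$F{\left(j,a \right)} = j + a j$ ($F{\left(j,a \right)} = 1 j a + j = 1 a j + j = a j + j = j + a j$)
$\left(-109 + F{\left(2,12 \right)}\right)^{2} = \left(-109 + 2 \left(1 + 12\right)\right)^{2} = \left(-109 + 2 \cdot 13\right)^{2} = \left(-109 + 26\right)^{2} = \left(-83\right)^{2} = 6889$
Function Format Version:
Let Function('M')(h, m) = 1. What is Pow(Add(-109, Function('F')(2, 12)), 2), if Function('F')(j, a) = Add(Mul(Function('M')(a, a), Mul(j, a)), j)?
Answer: 6889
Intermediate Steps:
Function('F')(j, a) = Add(j, Mul(a, j)) (Function('F')(j, a) = Add(Mul(1, Mul(j, a)), j) = Add(Mul(1, Mul(a, j)), j) = Add(Mul(a, j), j) = Add(j, Mul(a, j)))
Pow(Add(-109, Function('F')(2, 12)), 2) = Pow(Add(-109, Mul(2, Add(1, 12))), 2) = Pow(Add(-109, Mul(2, 13)), 2) = Pow(Add(-109, 26), 2) = Pow(-83, 2) = 6889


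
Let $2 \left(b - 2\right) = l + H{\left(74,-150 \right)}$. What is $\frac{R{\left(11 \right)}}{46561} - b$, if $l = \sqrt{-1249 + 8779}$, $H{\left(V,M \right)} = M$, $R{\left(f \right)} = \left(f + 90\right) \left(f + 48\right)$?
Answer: $\frac{33712}{461} - \frac{\sqrt{7530}}{2} \approx 29.74$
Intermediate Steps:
$R{\left(f \right)} = \left(48 + f\right) \left(90 + f\right)$ ($R{\left(f \right)} = \left(90 + f\right) \left(48 + f\right) = \left(48 + f\right) \left(90 + f\right)$)
$l = \sqrt{7530} \approx 86.776$
$b = -73 + \frac{\sqrt{7530}}{2}$ ($b = 2 + \frac{\sqrt{7530} - 150}{2} = 2 + \frac{-150 + \sqrt{7530}}{2} = 2 - \left(75 - \frac{\sqrt{7530}}{2}\right) = -73 + \frac{\sqrt{7530}}{2} \approx -29.612$)
$\frac{R{\left(11 \right)}}{46561} - b = \frac{4320 + 11^{2} + 138 \cdot 11}{46561} - \left(-73 + \frac{\sqrt{7530}}{2}\right) = \left(4320 + 121 + 1518\right) \frac{1}{46561} + \left(73 - \frac{\sqrt{7530}}{2}\right) = 5959 \cdot \frac{1}{46561} + \left(73 - \frac{\sqrt{7530}}{2}\right) = \frac{59}{461} + \left(73 - \frac{\sqrt{7530}}{2}\right) = \frac{33712}{461} - \frac{\sqrt{7530}}{2}$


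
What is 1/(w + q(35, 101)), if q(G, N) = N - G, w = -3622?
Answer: -1/3556 ≈ -0.00028121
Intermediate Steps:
1/(w + q(35, 101)) = 1/(-3622 + (101 - 1*35)) = 1/(-3622 + (101 - 35)) = 1/(-3622 + 66) = 1/(-3556) = -1/3556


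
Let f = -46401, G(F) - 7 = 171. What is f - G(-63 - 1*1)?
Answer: -46579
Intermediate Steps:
G(F) = 178 (G(F) = 7 + 171 = 178)
f - G(-63 - 1*1) = -46401 - 1*178 = -46401 - 178 = -46579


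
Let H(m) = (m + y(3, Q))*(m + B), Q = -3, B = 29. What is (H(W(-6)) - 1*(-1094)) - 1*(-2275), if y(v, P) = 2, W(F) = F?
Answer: 3277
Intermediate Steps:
H(m) = (2 + m)*(29 + m) (H(m) = (m + 2)*(m + 29) = (2 + m)*(29 + m))
(H(W(-6)) - 1*(-1094)) - 1*(-2275) = ((58 + (-6)² + 31*(-6)) - 1*(-1094)) - 1*(-2275) = ((58 + 36 - 186) + 1094) + 2275 = (-92 + 1094) + 2275 = 1002 + 2275 = 3277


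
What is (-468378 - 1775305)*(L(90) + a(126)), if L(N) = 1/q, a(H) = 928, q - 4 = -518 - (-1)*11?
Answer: -1047313081789/503 ≈ -2.0821e+9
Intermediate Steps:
q = -503 (q = 4 + (-518 - (-1)*11) = 4 + (-518 - 1*(-11)) = 4 + (-518 + 11) = 4 - 507 = -503)
L(N) = -1/503 (L(N) = 1/(-503) = -1/503)
(-468378 - 1775305)*(L(90) + a(126)) = (-468378 - 1775305)*(-1/503 + 928) = -2243683*466783/503 = -1047313081789/503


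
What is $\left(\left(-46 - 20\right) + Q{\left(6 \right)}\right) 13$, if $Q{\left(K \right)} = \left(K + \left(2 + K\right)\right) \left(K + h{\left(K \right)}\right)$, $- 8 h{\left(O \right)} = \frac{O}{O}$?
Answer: $\frac{845}{4} \approx 211.25$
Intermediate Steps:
$h{\left(O \right)} = - \frac{1}{8}$ ($h{\left(O \right)} = - \frac{O \frac{1}{O}}{8} = \left(- \frac{1}{8}\right) 1 = - \frac{1}{8}$)
$Q{\left(K \right)} = \left(2 + 2 K\right) \left(- \frac{1}{8} + K\right)$ ($Q{\left(K \right)} = \left(K + \left(2 + K\right)\right) \left(K - \frac{1}{8}\right) = \left(2 + 2 K\right) \left(- \frac{1}{8} + K\right)$)
$\left(\left(-46 - 20\right) + Q{\left(6 \right)}\right) 13 = \left(\left(-46 - 20\right) + \left(- \frac{1}{4} + 2 \cdot 6^{2} + \frac{7}{4} \cdot 6\right)\right) 13 = \left(\left(-46 - 20\right) + \left(- \frac{1}{4} + 2 \cdot 36 + \frac{21}{2}\right)\right) 13 = \left(-66 + \left(- \frac{1}{4} + 72 + \frac{21}{2}\right)\right) 13 = \left(-66 + \frac{329}{4}\right) 13 = \frac{65}{4} \cdot 13 = \frac{845}{4}$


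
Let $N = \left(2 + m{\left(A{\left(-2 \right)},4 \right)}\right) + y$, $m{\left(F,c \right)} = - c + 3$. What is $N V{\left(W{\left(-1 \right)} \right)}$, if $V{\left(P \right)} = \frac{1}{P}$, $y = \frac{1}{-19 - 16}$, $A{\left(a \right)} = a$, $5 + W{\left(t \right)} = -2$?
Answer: $- \frac{34}{245} \approx -0.13878$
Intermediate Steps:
$W{\left(t \right)} = -7$ ($W{\left(t \right)} = -5 - 2 = -7$)
$y = - \frac{1}{35}$ ($y = \frac{1}{-35} = - \frac{1}{35} \approx -0.028571$)
$m{\left(F,c \right)} = 3 - c$
$N = \frac{34}{35}$ ($N = \left(2 + \left(3 - 4\right)\right) - \frac{1}{35} = \left(2 - 1\right) - \frac{1}{35} = 1 - \frac{1}{35} = \frac{34}{35} \approx 0.97143$)
$N V{\left(W{\left(-1 \right)} \right)} = \frac{34}{35 \left(-7\right)} = \frac{34}{35} \left(- \frac{1}{7}\right) = - \frac{34}{245}$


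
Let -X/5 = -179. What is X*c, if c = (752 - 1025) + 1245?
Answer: 869940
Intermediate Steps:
X = 895 (X = -5*(-179) = 895)
c = 972 (c = -273 + 1245 = 972)
X*c = 895*972 = 869940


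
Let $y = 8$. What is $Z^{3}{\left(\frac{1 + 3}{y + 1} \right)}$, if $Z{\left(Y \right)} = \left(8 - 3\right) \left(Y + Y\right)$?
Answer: $\frac{64000}{729} \approx 87.792$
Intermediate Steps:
$Z{\left(Y \right)} = 10 Y$ ($Z{\left(Y \right)} = 5 \cdot 2 Y = 10 Y$)
$Z^{3}{\left(\frac{1 + 3}{y + 1} \right)} = \left(10 \frac{1 + 3}{8 + 1}\right)^{3} = \left(10 \cdot \frac{4}{9}\right)^{3} = \left(\frac{40}{9}\right)^{3} = \frac{64000}{729}$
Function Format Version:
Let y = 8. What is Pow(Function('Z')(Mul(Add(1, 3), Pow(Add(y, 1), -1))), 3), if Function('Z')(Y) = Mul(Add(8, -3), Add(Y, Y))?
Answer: Rational(64000, 729) ≈ 87.792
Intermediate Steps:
Function('Z')(Y) = Mul(10, Y) (Function('Z')(Y) = Mul(5, Mul(2, Y)) = Mul(10, Y))
Pow(Function('Z')(Mul(Add(1, 3), Pow(Add(y, 1), -1))), 3) = Pow(Mul(10, Mul(Add(1, 3), Pow(Add(8, 1), -1))), 3) = Pow(Mul(10, Mul(4, Pow(9, -1))), 3) = Pow(Mul(10, Mul(4, Rational(1, 9))), 3) = Pow(Mul(10, Rational(4, 9)), 3) = Pow(Rational(40, 9), 3) = Rational(64000, 729)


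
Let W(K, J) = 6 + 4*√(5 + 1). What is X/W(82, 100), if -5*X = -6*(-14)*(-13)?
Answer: -546/25 + 364*√6/25 ≈ 13.825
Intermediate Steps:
X = 1092/5 (X = -(-6*(-14))*(-13)/5 = -84*(-13)/5 = -⅕*(-1092) = 1092/5 ≈ 218.40)
W(K, J) = 6 + 4*√6
X/W(82, 100) = 1092/(5*(6 + 4*√6))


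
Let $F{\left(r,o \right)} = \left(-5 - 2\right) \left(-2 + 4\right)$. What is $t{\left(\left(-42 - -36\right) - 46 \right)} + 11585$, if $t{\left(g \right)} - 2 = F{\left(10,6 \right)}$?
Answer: $11573$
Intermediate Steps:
$F{\left(r,o \right)} = -14$ ($F{\left(r,o \right)} = \left(-7\right) 2 = -14$)
$t{\left(g \right)} = -12$ ($t{\left(g \right)} = 2 - 14 = -12$)
$t{\left(\left(-42 - -36\right) - 46 \right)} + 11585 = -12 + 11585 = 11573$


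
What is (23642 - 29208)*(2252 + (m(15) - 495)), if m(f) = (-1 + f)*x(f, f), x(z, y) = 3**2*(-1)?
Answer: -9078146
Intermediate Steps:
x(z, y) = -9 (x(z, y) = 9*(-1) = -9)
m(f) = 9 - 9*f (m(f) = (-1 + f)*(-9) = 9 - 9*f)
(23642 - 29208)*(2252 + (m(15) - 495)) = (23642 - 29208)*(2252 + ((9 - 9*15) - 495)) = -5566*(2252 + ((9 - 135) - 495)) = -5566*(2252 + (-126 - 495)) = -5566*(2252 - 621) = -5566*1631 = -9078146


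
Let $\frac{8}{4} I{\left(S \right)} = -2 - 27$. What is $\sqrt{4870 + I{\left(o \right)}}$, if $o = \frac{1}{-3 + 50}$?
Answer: $\frac{3 \sqrt{2158}}{2} \approx 69.681$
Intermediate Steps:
$o = \frac{1}{47} \approx 0.021277$
$I{\left(S \right)} = - \frac{29}{2}$ ($I{\left(S \right)} = \frac{-2 - 27}{2} = \frac{1}{2} \left(-29\right) = - \frac{29}{2}$)
$\sqrt{4870 + I{\left(o \right)}} = \sqrt{4870 - \frac{29}{2}} = \sqrt{\frac{9711}{2}} = \frac{3 \sqrt{2158}}{2}$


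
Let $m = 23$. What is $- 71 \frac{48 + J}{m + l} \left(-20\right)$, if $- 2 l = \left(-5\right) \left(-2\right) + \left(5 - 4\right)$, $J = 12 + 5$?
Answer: $\frac{36920}{7} \approx 5274.3$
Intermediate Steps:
$J = 17$
$l = - \frac{11}{2}$ ($l = - \frac{\left(-5\right) \left(-2\right) + \left(5 - 4\right)}{2} = - \frac{10 + 1}{2} = \left(- \frac{1}{2}\right) 11 = - \frac{11}{2} \approx -5.5$)
$- 71 \frac{48 + J}{m + l} \left(-20\right) = - 71 \frac{48 + 17}{23 - \frac{11}{2}} \left(-20\right) = - 71 \frac{65}{\frac{35}{2}} \left(-20\right) = - 71 \cdot 65 \cdot \frac{2}{35} \left(-20\right) = \left(-71\right) \frac{26}{7} \left(-20\right) = \left(- \frac{1846}{7}\right) \left(-20\right) = \frac{36920}{7}$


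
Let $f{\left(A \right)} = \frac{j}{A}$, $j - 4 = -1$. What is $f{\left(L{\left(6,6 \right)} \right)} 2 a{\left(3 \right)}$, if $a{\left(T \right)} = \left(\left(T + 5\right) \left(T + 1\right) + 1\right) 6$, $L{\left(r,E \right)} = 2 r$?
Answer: $99$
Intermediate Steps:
$j = 3$ ($j = 4 - 1 = 3$)
$a{\left(T \right)} = 6 + 6 \left(1 + T\right) \left(5 + T\right)$ ($a{\left(T \right)} = \left(\left(5 + T\right) \left(1 + T\right) + 1\right) 6 = \left(\left(1 + T\right) \left(5 + T\right) + 1\right) 6 = \left(1 + \left(1 + T\right) \left(5 + T\right)\right) 6 = 6 + 6 \left(1 + T\right) \left(5 + T\right)$)
$f{\left(A \right)} = \frac{3}{A}$
$f{\left(L{\left(6,6 \right)} \right)} 2 a{\left(3 \right)} = \frac{3}{2 \cdot 6} \cdot 2 \left(36 + 6 \cdot 3^{2} + 36 \cdot 3\right) = \frac{3}{12} \cdot 2 \left(36 + 6 \cdot 9 + 108\right) = 3 \cdot \frac{1}{12} \cdot 2 \left(36 + 54 + 108\right) = \frac{1}{4} \cdot 2 \cdot 198 = \frac{1}{2} \cdot 198 = 99$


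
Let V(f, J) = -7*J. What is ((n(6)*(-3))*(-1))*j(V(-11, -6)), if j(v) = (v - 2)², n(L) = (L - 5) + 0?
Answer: 4800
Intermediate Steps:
n(L) = -5 + L (n(L) = (-5 + L) + 0 = -5 + L)
j(v) = (-2 + v)²
((n(6)*(-3))*(-1))*j(V(-11, -6)) = (((-5 + 6)*(-3))*(-1))*(-2 - 7*(-6))² = ((1*(-3))*(-1))*(-2 + 42)² = -3*(-1)*40² = 3*1600 = 4800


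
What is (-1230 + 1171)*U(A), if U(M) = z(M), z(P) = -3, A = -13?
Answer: 177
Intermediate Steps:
U(M) = -3
(-1230 + 1171)*U(A) = (-1230 + 1171)*(-3) = -59*(-3) = 177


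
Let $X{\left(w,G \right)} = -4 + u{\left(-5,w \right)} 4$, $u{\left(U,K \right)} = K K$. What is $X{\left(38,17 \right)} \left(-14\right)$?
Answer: $-80808$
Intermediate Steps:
$u{\left(U,K \right)} = K^{2}$
$X{\left(w,G \right)} = -4 + 4 w^{2}$ ($X{\left(w,G \right)} = -4 + w^{2} \cdot 4 = -4 + 4 w^{2}$)
$X{\left(38,17 \right)} \left(-14\right) = \left(-4 + 4 \cdot 38^{2}\right) \left(-14\right) = \left(-4 + 4 \cdot 1444\right) \left(-14\right) = \left(-4 + 5776\right) \left(-14\right) = 5772 \left(-14\right) = -80808$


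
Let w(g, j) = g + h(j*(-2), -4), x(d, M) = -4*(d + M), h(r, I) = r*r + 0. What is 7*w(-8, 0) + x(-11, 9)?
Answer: -48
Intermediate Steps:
h(r, I) = r² (h(r, I) = r² + 0 = r²)
x(d, M) = -4*M - 4*d (x(d, M) = -4*(M + d) = -4*M - 4*d)
w(g, j) = g + 4*j² (w(g, j) = g + (j*(-2))² = g + (-2*j)² = g + 4*j²)
7*w(-8, 0) + x(-11, 9) = 7*(-8 + 4*0²) + (-4*9 - 4*(-11)) = 7*(-8 + 4*0) + (-36 + 44) = 7*(-8 + 0) + 8 = 7*(-8) + 8 = -56 + 8 = -48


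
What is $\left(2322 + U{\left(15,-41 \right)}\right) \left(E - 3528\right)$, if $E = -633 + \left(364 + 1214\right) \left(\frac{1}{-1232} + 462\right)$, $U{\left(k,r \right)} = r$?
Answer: $\frac{1018517163291}{616} \approx 1.6534 \cdot 10^{9}$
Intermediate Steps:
$E = \frac{448695459}{616}$ ($E = -633 + 1578 \left(- \frac{1}{1232} + 462\right) = -633 + 1578 \cdot \frac{569183}{1232} = -633 + \frac{449085387}{616} = \frac{448695459}{616} \approx 7.284 \cdot 10^{5}$)
$\left(2322 + U{\left(15,-41 \right)}\right) \left(E - 3528\right) = \left(2322 - 41\right) \left(\frac{448695459}{616} - 3528\right) = 2281 \cdot \frac{446522211}{616} = \frac{1018517163291}{616}$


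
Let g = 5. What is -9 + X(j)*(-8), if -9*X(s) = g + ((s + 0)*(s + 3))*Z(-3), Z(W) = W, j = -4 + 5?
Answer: -137/9 ≈ -15.222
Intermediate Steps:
j = 1
X(s) = -5/9 + s*(3 + s)/3 (X(s) = -(5 + ((s + 0)*(s + 3))*(-3))/9 = -(5 + (s*(3 + s))*(-3))/9 = -(5 - 3*s*(3 + s))/9 = -5/9 + s*(3 + s)/3)
-9 + X(j)*(-8) = -9 + (-5/9 + 1 + (⅓)*1²)*(-8) = -9 + (-5/9 + 1 + (⅓)*1)*(-8) = -9 + (-5/9 + 1 + ⅓)*(-8) = -9 + (7/9)*(-8) = -9 - 56/9 = -137/9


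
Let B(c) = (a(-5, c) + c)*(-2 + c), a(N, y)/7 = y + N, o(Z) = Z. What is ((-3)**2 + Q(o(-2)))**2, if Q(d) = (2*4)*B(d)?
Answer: 2692881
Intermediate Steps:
a(N, y) = 7*N + 7*y (a(N, y) = 7*(y + N) = 7*(N + y) = 7*N + 7*y)
B(c) = (-35 + 8*c)*(-2 + c) (B(c) = ((7*(-5) + 7*c) + c)*(-2 + c) = ((-35 + 7*c) + c)*(-2 + c) = (-35 + 8*c)*(-2 + c))
Q(d) = 560 - 408*d + 64*d**2 (Q(d) = (2*4)*(70 - 51*d + 8*d**2) = 8*(70 - 51*d + 8*d**2) = 560 - 408*d + 64*d**2)
((-3)**2 + Q(o(-2)))**2 = ((-3)**2 + (560 - 408*(-2) + 64*(-2)**2))**2 = (9 + (560 + 816 + 64*4))**2 = (9 + (560 + 816 + 256))**2 = (9 + 1632)**2 = 1641**2 = 2692881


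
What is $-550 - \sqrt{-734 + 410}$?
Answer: $-550 - 18 i \approx -550.0 - 18.0 i$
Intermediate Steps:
$-550 - \sqrt{-734 + 410} = -550 - \sqrt{-324} = -550 - 18 i$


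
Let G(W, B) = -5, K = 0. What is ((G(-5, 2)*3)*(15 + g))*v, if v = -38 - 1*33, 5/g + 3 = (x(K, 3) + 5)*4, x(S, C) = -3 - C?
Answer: 106500/7 ≈ 15214.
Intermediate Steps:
g = -5/7 (g = 5/(-3 + ((-3 - 1*3) + 5)*4) = 5/(-3 + ((-3 - 3) + 5)*4) = 5/(-3 + (-6 + 5)*4) = 5/(-3 - 1*4) = 5/(-3 - 4) = 5/(-7) = 5*(-⅐) = -5/7 ≈ -0.71429)
v = -71 (v = -38 - 33 = -71)
((G(-5, 2)*3)*(15 + g))*v = ((-5*3)*(15 - 5/7))*(-71) = -15*100/7*(-71) = -1500/7*(-71) = 106500/7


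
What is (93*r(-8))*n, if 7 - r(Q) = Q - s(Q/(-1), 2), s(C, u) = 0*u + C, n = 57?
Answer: 121923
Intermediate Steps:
s(C, u) = C (s(C, u) = 0 + C = C)
r(Q) = 7 - 2*Q (r(Q) = 7 - (Q - Q/(-1)) = 7 - (Q - Q*(-1)) = 7 - (Q - (-1)*Q) = 7 - (Q + Q) = 7 - 2*Q)
(93*r(-8))*n = (93*(7 - 2*(-8)))*57 = (93*(7 + 16))*57 = (93*23)*57 = 2139*57 = 121923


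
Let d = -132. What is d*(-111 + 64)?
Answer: 6204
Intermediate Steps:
d*(-111 + 64) = -132*(-111 + 64) = -132*(-47) = 6204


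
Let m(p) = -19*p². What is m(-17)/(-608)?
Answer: 289/32 ≈ 9.0313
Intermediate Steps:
m(-17)/(-608) = -19*(-17)²/(-608) = -19*289*(-1/608) = -5491*(-1/608) = 289/32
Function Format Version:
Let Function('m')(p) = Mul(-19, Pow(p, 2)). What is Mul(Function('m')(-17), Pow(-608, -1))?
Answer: Rational(289, 32) ≈ 9.0313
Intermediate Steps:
Mul(Function('m')(-17), Pow(-608, -1)) = Mul(Mul(-19, Pow(-17, 2)), Pow(-608, -1)) = Mul(Mul(-19, 289), Rational(-1, 608)) = Mul(-5491, Rational(-1, 608)) = Rational(289, 32)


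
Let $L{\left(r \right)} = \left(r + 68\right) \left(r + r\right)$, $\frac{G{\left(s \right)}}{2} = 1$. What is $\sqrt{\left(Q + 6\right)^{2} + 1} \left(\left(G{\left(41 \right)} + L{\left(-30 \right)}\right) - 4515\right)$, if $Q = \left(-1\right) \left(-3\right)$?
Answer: $- 6793 \sqrt{82} \approx -61513.0$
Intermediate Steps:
$Q = 3$
$G{\left(s \right)} = 2$ ($G{\left(s \right)} = 2 \cdot 1 = 2$)
$L{\left(r \right)} = 2 r \left(68 + r\right)$ ($L{\left(r \right)} = \left(68 + r\right) 2 r = 2 r \left(68 + r\right)$)
$\sqrt{\left(Q + 6\right)^{2} + 1} \left(\left(G{\left(41 \right)} + L{\left(-30 \right)}\right) - 4515\right) = \sqrt{\left(3 + 6\right)^{2} + 1} \left(\left(2 + 2 \left(-30\right) \left(68 - 30\right)\right) - 4515\right) = \sqrt{9^{2} + 1} \left(\left(2 + 2 \left(-30\right) 38\right) - 4515\right) = \sqrt{81 + 1} \left(\left(2 - 2280\right) - 4515\right) = \sqrt{82} \left(-2278 - 4515\right) = \sqrt{82} \left(-6793\right) = - 6793 \sqrt{82}$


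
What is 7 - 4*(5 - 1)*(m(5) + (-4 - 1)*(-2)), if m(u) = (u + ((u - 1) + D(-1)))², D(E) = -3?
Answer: -729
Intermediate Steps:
m(u) = (-4 + 2*u)² (m(u) = (u + ((u - 1) - 3))² = (u + ((-1 + u) - 3))² = (u + (-4 + u))² = (-4 + 2*u)²)
7 - 4*(5 - 1)*(m(5) + (-4 - 1)*(-2)) = 7 - 4*(5 - 1)*(4*(-2 + 5)² + (-4 - 1)*(-2)) = 7 - 16*(4*3² - 5*(-2)) = 7 - 16*(4*9 + 10) = 7 - 16*(36 + 10) = 7 - 16*46 = 7 - 4*184 = 7 - 736 = -729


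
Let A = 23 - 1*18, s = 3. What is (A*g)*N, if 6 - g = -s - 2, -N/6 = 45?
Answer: -14850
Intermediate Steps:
N = -270 (N = -6*45 = -270)
A = 5 (A = 23 - 18 = 5)
g = 11 (g = 6 - (-1*3 - 2) = 6 - (-3 - 2) = 6 - 1*(-5) = 6 + 5 = 11)
(A*g)*N = (5*11)*(-270) = 55*(-270) = -14850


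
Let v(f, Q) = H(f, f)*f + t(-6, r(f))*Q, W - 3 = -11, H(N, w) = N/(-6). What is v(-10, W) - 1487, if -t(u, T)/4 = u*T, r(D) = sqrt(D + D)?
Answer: -4511/3 - 384*I*sqrt(5) ≈ -1503.7 - 858.65*I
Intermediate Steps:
H(N, w) = -N/6 (H(N, w) = N*(-1/6) = -N/6)
r(D) = sqrt(2)*sqrt(D) (r(D) = sqrt(2*D) = sqrt(2)*sqrt(D))
W = -8 (W = 3 - 11 = -8)
t(u, T) = -4*T*u (t(u, T) = -4*u*T = -4*T*u)
v(f, Q) = -f**2/6 + 24*Q*sqrt(2)*sqrt(f) (v(f, Q) = (-f/6)*f + (-4*sqrt(2)*sqrt(f)*(-6))*Q = -f**2/6 + (24*sqrt(2)*sqrt(f))*Q = -f**2/6 + 24*Q*sqrt(2)*sqrt(f))
v(-10, W) - 1487 = (-1/6*(-10)**2 + 24*(-8)*sqrt(2)*sqrt(-10)) - 1487 = (-1/6*100 + 24*(-8)*sqrt(2)*(I*sqrt(10))) - 1487 = (-50/3 - 384*I*sqrt(5)) - 1487 = -4511/3 - 384*I*sqrt(5)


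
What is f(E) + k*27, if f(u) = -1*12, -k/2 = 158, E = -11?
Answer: -8544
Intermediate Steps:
k = -316 (k = -2*158 = -316)
f(u) = -12
f(E) + k*27 = -12 - 316*27 = -12 - 8532 = -8544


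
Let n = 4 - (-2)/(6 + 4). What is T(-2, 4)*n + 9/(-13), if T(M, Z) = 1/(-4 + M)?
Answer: -181/130 ≈ -1.3923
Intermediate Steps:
n = 21/5 (n = 4 - (-2)/10 = 4 - 1*(-⅕) = 4 + ⅕ = 21/5 ≈ 4.2000)
T(-2, 4)*n + 9/(-13) = (21/5)/(-4 - 2) + 9/(-13) = (21/5)/(-6) + 9*(-1/13) = -⅙*21/5 - 9/13 = -7/10 - 9/13 = -181/130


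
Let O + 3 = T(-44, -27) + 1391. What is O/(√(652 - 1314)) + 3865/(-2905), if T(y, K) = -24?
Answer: -773/581 - 682*I*√662/331 ≈ -1.3305 - 53.013*I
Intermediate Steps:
O = 1364 (O = -3 + (-24 + 1391) = -3 + 1367 = 1364)
O/(√(652 - 1314)) + 3865/(-2905) = 1364/(√(652 - 1314)) + 3865/(-2905) = 1364/(√(-662)) + 3865*(-1/2905) = 1364/((I*√662)) - 773/581 = 1364*(-I*√662/662) - 773/581 = -682*I*√662/331 - 773/581 = -773/581 - 682*I*√662/331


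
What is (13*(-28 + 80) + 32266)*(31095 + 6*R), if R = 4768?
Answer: 1966736226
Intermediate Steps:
(13*(-28 + 80) + 32266)*(31095 + 6*R) = (13*(-28 + 80) + 32266)*(31095 + 6*4768) = (13*52 + 32266)*(31095 + 28608) = (676 + 32266)*59703 = 32942*59703 = 1966736226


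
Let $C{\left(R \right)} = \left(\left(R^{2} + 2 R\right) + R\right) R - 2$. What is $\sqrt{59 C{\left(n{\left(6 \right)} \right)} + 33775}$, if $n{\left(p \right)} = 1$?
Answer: $\sqrt{33893} \approx 184.1$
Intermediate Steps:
$C{\left(R \right)} = -2 + R \left(R^{2} + 3 R\right)$ ($C{\left(R \right)} = \left(R^{2} + 3 R\right) R - 2 = R \left(R^{2} + 3 R\right) - 2 = -2 + R \left(R^{2} + 3 R\right)$)
$\sqrt{59 C{\left(n{\left(6 \right)} \right)} + 33775} = \sqrt{59 \left(-2 + 1^{3} + 3 \cdot 1^{2}\right) + 33775} = \sqrt{59 \left(-2 + 1 + 3 \cdot 1\right) + 33775} = \sqrt{59 \left(-2 + 1 + 3\right) + 33775} = \sqrt{59 \cdot 2 + 33775} = \sqrt{118 + 33775} = \sqrt{33893}$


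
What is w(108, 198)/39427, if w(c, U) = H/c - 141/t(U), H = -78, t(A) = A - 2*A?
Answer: -1/3903273 ≈ -2.5620e-7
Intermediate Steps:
t(A) = -A
w(c, U) = -78/c + 141/U (w(c, U) = -78/c - 141*(-1/U) = -78/c - (-141)/U = -78/c + 141/U)
w(108, 198)/39427 = (-78/108 + 141/198)/39427 = (-78*1/108 + 141*(1/198))*(1/39427) = (-13/18 + 47/66)*(1/39427) = -1/99*1/39427 = -1/3903273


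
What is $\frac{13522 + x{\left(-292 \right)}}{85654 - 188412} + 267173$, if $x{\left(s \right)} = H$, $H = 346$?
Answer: $\frac{13727074633}{51379} \approx 2.6717 \cdot 10^{5}$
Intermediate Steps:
$x{\left(s \right)} = 346$
$\frac{13522 + x{\left(-292 \right)}}{85654 - 188412} + 267173 = \frac{13522 + 346}{85654 - 188412} + 267173 = \frac{13868}{-102758} + 267173 = 13868 \left(- \frac{1}{102758}\right) + 267173 = - \frac{6934}{51379} + 267173 = \frac{13727074633}{51379}$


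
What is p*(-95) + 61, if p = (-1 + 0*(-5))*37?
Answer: 3576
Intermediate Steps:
p = -37 (p = (-1 + 0)*37 = -1*37 = -37)
p*(-95) + 61 = -37*(-95) + 61 = 3515 + 61 = 3576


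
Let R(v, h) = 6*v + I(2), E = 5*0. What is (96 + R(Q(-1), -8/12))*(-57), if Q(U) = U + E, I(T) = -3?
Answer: -4959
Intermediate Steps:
E = 0
Q(U) = U (Q(U) = U + 0 = U)
R(v, h) = -3 + 6*v (R(v, h) = 6*v - 3 = -3 + 6*v)
(96 + R(Q(-1), -8/12))*(-57) = (96 + (-3 + 6*(-1)))*(-57) = (96 + (-3 - 6))*(-57) = (96 - 9)*(-57) = 87*(-57) = -4959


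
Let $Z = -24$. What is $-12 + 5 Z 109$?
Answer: $-13092$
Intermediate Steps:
$-12 + 5 Z 109 = -12 + 5 \left(-24\right) 109 = -12 - 13080 = -13092$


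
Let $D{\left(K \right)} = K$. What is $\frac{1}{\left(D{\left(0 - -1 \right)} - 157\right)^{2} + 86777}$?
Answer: $\frac{1}{111113} \approx 8.9999 \cdot 10^{-6}$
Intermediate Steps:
$\frac{1}{\left(D{\left(0 - -1 \right)} - 157\right)^{2} + 86777} = \frac{1}{\left(\left(0 - -1\right) - 157\right)^{2} + 86777} = \frac{1}{\left(\left(0 + 1\right) - 157\right)^{2} + 86777} = \frac{1}{\left(1 - 157\right)^{2} + 86777} = \frac{1}{\left(-156\right)^{2} + 86777} = \frac{1}{24336 + 86777} = \frac{1}{111113}$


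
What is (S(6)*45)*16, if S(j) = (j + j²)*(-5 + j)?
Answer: 30240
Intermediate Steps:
S(j) = (-5 + j)*(j + j²)
(S(6)*45)*16 = ((6*(-5 + 6² - 4*6))*45)*16 = ((6*(-5 + 36 - 24))*45)*16 = ((6*7)*45)*16 = (42*45)*16 = 1890*16 = 30240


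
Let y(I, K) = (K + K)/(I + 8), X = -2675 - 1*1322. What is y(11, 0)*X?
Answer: 0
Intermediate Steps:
X = -3997 (X = -2675 - 1322 = -3997)
y(I, K) = 2*K/(8 + I) (y(I, K) = (2*K)/(8 + I) = 2*K/(8 + I))
y(11, 0)*X = (2*0/(8 + 11))*(-3997) = (2*0/19)*(-3997) = (2*0*(1/19))*(-3997) = 0*(-3997) = 0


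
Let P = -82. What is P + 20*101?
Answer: 1938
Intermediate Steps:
P + 20*101 = -82 + 20*101 = -82 + 2020 = 1938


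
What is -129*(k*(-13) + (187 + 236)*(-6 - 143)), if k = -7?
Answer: 8118744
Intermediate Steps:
-129*(k*(-13) + (187 + 236)*(-6 - 143)) = -129*(-7*(-13) + (187 + 236)*(-6 - 143)) = -129*(91 + 423*(-149)) = -129*(91 - 63027) = -129*(-62936) = 8118744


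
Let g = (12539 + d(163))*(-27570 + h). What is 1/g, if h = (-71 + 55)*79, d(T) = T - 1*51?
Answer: -1/364778934 ≈ -2.7414e-9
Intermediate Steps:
d(T) = -51 + T (d(T) = T - 51 = -51 + T)
h = -1264 (h = -16*79 = -1264)
g = -364778934 (g = (12539 + (-51 + 163))*(-27570 - 1264) = (12539 + 112)*(-28834) = 12651*(-28834) = -364778934)
1/g = 1/(-364778934) = -1/364778934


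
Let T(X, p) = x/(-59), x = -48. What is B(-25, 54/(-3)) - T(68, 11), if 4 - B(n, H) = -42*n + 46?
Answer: -64476/59 ≈ -1092.8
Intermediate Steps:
B(n, H) = -42 + 42*n (B(n, H) = 4 - (-42*n + 46) = 4 - (46 - 42*n) = 4 + (-46 + 42*n) = -42 + 42*n)
T(X, p) = 48/59 (T(X, p) = -48/(-59) = -48*(-1/59) = 48/59)
B(-25, 54/(-3)) - T(68, 11) = (-42 + 42*(-25)) - 1*48/59 = (-42 - 1050) - 48/59 = -1092 - 48/59 = -64476/59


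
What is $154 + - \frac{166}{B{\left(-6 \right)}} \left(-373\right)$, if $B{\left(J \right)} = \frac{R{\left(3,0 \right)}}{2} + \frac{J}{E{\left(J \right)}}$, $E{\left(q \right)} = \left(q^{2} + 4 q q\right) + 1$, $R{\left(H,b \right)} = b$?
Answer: $- \frac{5603117}{3} \approx -1.8677 \cdot 10^{6}$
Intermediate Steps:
$E{\left(q \right)} = 1 + 5 q^{2}$ ($E{\left(q \right)} = \left(q^{2} + 4 q^{2}\right) + 1 = 5 q^{2} + 1 = 1 + 5 q^{2}$)
$B{\left(J \right)} = \frac{J}{1 + 5 J^{2}}$ ($B{\left(J \right)} = \frac{0}{2} + \frac{J}{1 + 5 J^{2}} = 0 \cdot \frac{1}{2} + \frac{J}{1 + 5 J^{2}} = 0 + \frac{J}{1 + 5 J^{2}} = \frac{J}{1 + 5 J^{2}}$)
$154 + - \frac{166}{B{\left(-6 \right)}} \left(-373\right) = 154 + - \frac{166}{\left(-6\right) \frac{1}{1 + 5 \left(-6\right)^{2}}} \left(-373\right) = 154 + - \frac{166}{\left(-6\right) \frac{1}{1 + 5 \cdot 36}} \left(-373\right) = 154 + - \frac{166}{\left(-6\right) \frac{1}{1 + 180}} \left(-373\right) = 154 + - \frac{166}{\left(-6\right) \frac{1}{181}} \left(-373\right) = 154 + - \frac{166}{- \frac{6}{181}} \left(-373\right) = 154 + \left(-166\right) \left(- \frac{181}{6}\right) \left(-373\right) = 154 + \frac{15023}{3} \left(-373\right) = 154 - \frac{5603579}{3} = - \frac{5603117}{3}$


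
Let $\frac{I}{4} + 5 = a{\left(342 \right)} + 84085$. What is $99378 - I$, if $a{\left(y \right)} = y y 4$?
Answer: $-2108366$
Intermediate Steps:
$a{\left(y \right)} = 4 y^{2}$ ($a{\left(y \right)} = y^{2} \cdot 4 = 4 y^{2}$)
$I = 2207744$ ($I = -20 + 4 \left(4 \cdot 342^{2} + 84085\right) = -20 + 4 \left(4 \cdot 116964 + 84085\right) = -20 + 4 \left(467856 + 84085\right) = -20 + 4 \cdot 551941 = -20 + 2207764 = 2207744$)
$99378 - I = 99378 - 2207744 = -2108366$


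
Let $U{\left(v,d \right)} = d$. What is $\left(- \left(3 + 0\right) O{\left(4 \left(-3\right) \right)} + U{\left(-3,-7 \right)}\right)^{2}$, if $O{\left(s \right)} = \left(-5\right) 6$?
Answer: $6889$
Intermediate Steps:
$O{\left(s \right)} = -30$
$\left(- \left(3 + 0\right) O{\left(4 \left(-3\right) \right)} + U{\left(-3,-7 \right)}\right)^{2} = \left(- \left(3 + 0\right) \left(-30\right) - 7\right)^{2} = \left(- 3 \left(-30\right) - 7\right)^{2} = \left(\left(-1\right) \left(-90\right) - 7\right)^{2} = \left(90 - 7\right)^{2} = 83^{2} = 6889$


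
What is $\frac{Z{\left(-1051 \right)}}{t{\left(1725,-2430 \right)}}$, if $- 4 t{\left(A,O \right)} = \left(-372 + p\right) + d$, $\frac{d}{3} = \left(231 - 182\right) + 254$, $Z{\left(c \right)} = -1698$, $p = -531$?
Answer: $1132$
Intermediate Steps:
$d = 909$ ($d = 3 \left(\left(231 - 182\right) + 254\right) = 3 \left(49 + 254\right) = 3 \cdot 303 = 909$)
$t{\left(A,O \right)} = - \frac{3}{2}$ ($t{\left(A,O \right)} = - \frac{\left(-372 - 531\right) + 909}{4} = - \frac{-903 + 909}{4} = \left(- \frac{1}{4}\right) 6 = - \frac{3}{2}$)
$\frac{Z{\left(-1051 \right)}}{t{\left(1725,-2430 \right)}} = - \frac{1698}{- \frac{3}{2}} = \left(-1698\right) \left(- \frac{2}{3}\right) = 1132$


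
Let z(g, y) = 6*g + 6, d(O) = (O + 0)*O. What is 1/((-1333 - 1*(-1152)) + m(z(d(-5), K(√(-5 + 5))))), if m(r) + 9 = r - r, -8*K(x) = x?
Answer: -1/190 ≈ -0.0052632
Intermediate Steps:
K(x) = -x/8
d(O) = O² (d(O) = O*O = O²)
z(g, y) = 6 + 6*g
m(r) = -9 (m(r) = -9 + (r - r) = -9 + 0 = -9)
1/((-1333 - 1*(-1152)) + m(z(d(-5), K(√(-5 + 5))))) = 1/((-1333 - 1*(-1152)) - 9) = 1/((-1333 + 1152) - 9) = 1/(-181 - 9) = 1/(-190) = -1/190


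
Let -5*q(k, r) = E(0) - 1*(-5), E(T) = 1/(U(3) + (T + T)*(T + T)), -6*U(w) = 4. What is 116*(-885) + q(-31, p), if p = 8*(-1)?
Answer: -1026607/10 ≈ -1.0266e+5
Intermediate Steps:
U(w) = -2/3 (U(w) = -1/6*4 = -2/3)
p = -8
E(T) = 1/(-2/3 + 4*T**2) (E(T) = 1/(-2/3 + (T + T)*(T + T)) = 1/(-2/3 + (2*T)*(2*T)) = 1/(-2/3 + 4*T**2))
q(k, r) = -7/10 (q(k, r) = -(3/(2*(-1 + 6*0**2)) - 1*(-5))/5 = -(3/(2*(-1 + 6*0)) + 5)/5 = -(3/(2*(-1 + 0)) + 5)/5 = -((3/2)/(-1) + 5)/5 = -((3/2)*(-1) + 5)/5 = -(-3/2 + 5)/5 = -1/5*7/2 = -7/10)
116*(-885) + q(-31, p) = 116*(-885) - 7/10 = -102660 - 7/10 = -1026607/10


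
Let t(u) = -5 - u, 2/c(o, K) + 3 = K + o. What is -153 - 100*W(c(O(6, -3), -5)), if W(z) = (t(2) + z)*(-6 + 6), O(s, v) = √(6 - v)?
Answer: -153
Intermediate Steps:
c(o, K) = 2/(-3 + K + o) (c(o, K) = 2/(-3 + (K + o)) = 2/(-3 + K + o))
W(z) = 0 (W(z) = ((-5 - 1*2) + z)*(-6 + 6) = ((-5 - 2) + z)*0 = (-7 + z)*0 = 0)
-153 - 100*W(c(O(6, -3), -5)) = -153 - 100*0 = -153 + 0 = -153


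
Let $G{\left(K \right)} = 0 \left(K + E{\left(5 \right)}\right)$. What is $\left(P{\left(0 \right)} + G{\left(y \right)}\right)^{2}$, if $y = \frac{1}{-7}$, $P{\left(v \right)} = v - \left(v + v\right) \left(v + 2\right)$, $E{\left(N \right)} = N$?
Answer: $0$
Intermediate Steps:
$P{\left(v \right)} = v - 2 v \left(2 + v\right)$
$y = - \frac{1}{7} \approx -0.14286$
$G{\left(K \right)} = 0$ ($G{\left(K \right)} = 0 \left(K + 5\right) = 0 \left(5 + K\right) = 0$)
$\left(P{\left(0 \right)} + G{\left(y \right)}\right)^{2} = \left(\left(-1\right) 0 \left(3 + 2 \cdot 0\right) + 0\right)^{2} = \left(\left(-1\right) 0 \left(3 + 0\right) + 0\right)^{2} = \left(\left(-1\right) 0 \cdot 3 + 0\right)^{2} = \left(0 + 0\right)^{2} = 0^{2} = 0$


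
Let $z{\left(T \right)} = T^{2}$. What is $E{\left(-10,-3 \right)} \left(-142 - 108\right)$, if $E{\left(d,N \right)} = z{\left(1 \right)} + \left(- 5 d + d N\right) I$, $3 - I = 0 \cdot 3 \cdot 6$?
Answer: $-60250$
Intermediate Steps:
$I = 3$ ($I = 3 - 0 \cdot 3 \cdot 6 = 3 - 0 \cdot 6 = 3 - 0 = 3 + 0 = 3$)
$E{\left(d,N \right)} = 1 - 15 d + 3 N d$ ($E{\left(d,N \right)} = 1^{2} + \left(- 5 d + d N\right) 3 = 1 + \left(- 5 d + N d\right) 3 = 1 + \left(- 15 d + 3 N d\right) = 1 - 15 d + 3 N d$)
$E{\left(-10,-3 \right)} \left(-142 - 108\right) = \left(1 - -150 + 3 \left(-3\right) \left(-10\right)\right) \left(-142 - 108\right) = \left(1 + 150 + 90\right) \left(-250\right) = 241 \left(-250\right) = -60250$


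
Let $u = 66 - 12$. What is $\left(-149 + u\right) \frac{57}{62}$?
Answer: $- \frac{5415}{62} \approx -87.339$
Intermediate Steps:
$u = 54$ ($u = 66 - 12 = 54$)
$\left(-149 + u\right) \frac{57}{62} = \left(-149 + 54\right) \frac{57}{62} = - 95 \cdot 57 \cdot \frac{1}{62} = \left(-95\right) \frac{57}{62} = - \frac{5415}{62}$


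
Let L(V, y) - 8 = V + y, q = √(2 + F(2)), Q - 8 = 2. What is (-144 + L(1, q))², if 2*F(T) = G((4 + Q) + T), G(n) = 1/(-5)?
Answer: (1350 - √190)²/100 ≈ 17855.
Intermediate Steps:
Q = 10 (Q = 8 + 2 = 10)
G(n) = -⅕
F(T) = -⅒ (F(T) = (½)*(-⅕) = -⅒)
q = √190/10 (q = √(2 - ⅒) = √(19/10) = √190/10 ≈ 1.3784)
L(V, y) = 8 + V + y (L(V, y) = 8 + (V + y) = 8 + V + y)
(-144 + L(1, q))² = (-144 + (8 + 1 + √190/10))² = (-144 + (9 + √190/10))² = (-135 + √190/10)²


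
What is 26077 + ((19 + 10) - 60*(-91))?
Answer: 31566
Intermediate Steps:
26077 + ((19 + 10) - 60*(-91)) = 26077 + (29 + 5460) = 26077 + 5489 = 31566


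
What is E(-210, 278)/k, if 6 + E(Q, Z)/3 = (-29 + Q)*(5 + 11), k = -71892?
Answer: 1915/11982 ≈ 0.15982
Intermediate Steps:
E(Q, Z) = -1410 + 48*Q (E(Q, Z) = -18 + 3*((-29 + Q)*(5 + 11)) = -18 + 3*((-29 + Q)*16) = -18 + 3*(-464 + 16*Q) = -18 + (-1392 + 48*Q) = -1410 + 48*Q)
E(-210, 278)/k = (-1410 + 48*(-210))/(-71892) = (-1410 - 10080)*(-1/71892) = -11490*(-1/71892) = 1915/11982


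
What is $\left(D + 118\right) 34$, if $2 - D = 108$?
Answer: $408$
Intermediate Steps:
$D = -106$ ($D = 2 - 108 = -106$)
$\left(D + 118\right) 34 = \left(-106 + 118\right) 34 = 12 \cdot 34 = 408$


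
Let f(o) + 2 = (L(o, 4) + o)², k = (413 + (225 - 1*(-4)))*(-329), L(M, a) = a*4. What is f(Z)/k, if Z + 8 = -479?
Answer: -221839/211218 ≈ -1.0503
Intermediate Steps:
L(M, a) = 4*a
Z = -487 (Z = -8 - 479 = -487)
k = -211218 (k = (413 + (225 + 4))*(-329) = (413 + 229)*(-329) = 642*(-329) = -211218)
f(o) = -2 + (16 + o)² (f(o) = -2 + (4*4 + o)² = -2 + (16 + o)²)
f(Z)/k = (-2 + (16 - 487)²)/(-211218) = (-2 + (-471)²)*(-1/211218) = (-2 + 221841)*(-1/211218) = 221839*(-1/211218) = -221839/211218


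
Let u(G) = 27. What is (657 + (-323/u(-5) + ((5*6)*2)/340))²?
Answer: 87706599409/210681 ≈ 4.1630e+5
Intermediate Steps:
(657 + (-323/u(-5) + ((5*6)*2)/340))² = (657 + (-323/27 + ((5*6)*2)/340))² = (657 + (-323*1/27 + (30*2)*(1/340)))² = (657 + (-323/27 + 60*(1/340)))² = (657 + (-323/27 + 3/17))² = (657 - 5410/459)² = (296153/459)² = 87706599409/210681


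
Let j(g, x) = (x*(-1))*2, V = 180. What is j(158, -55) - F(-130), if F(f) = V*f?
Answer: 23510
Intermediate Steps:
j(g, x) = -2*x (j(g, x) = -x*2 = -2*x)
F(f) = 180*f
j(158, -55) - F(-130) = -2*(-55) - 180*(-130) = 110 - 1*(-23400) = 110 + 23400 = 23510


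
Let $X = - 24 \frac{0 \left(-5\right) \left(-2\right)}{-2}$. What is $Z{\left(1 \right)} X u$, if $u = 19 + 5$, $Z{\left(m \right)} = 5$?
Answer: $0$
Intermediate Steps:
$u = 24$
$X = 0$ ($X = - 24 \cdot 0 \left(-2\right) \left(- \frac{1}{2}\right) = - 24 \cdot 0 \left(- \frac{1}{2}\right) = \left(-24\right) 0 = 0$)
$Z{\left(1 \right)} X u = 5 \cdot 0 \cdot 24 = 0 \cdot 24 = 0$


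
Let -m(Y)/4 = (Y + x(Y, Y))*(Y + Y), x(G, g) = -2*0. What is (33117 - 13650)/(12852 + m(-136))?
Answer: -19467/135116 ≈ -0.14408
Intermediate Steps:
x(G, g) = 0
m(Y) = -8*Y² (m(Y) = -4*(Y + 0)*(Y + Y) = -4*Y*2*Y = -8*Y²)
(33117 - 13650)/(12852 + m(-136)) = (33117 - 13650)/(12852 - 8*(-136)²) = 19467/(12852 - 8*18496) = 19467/(12852 - 147968) = 19467/(-135116) = 19467*(-1/135116) = -19467/135116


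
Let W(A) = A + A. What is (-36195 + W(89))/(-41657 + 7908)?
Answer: 36017/33749 ≈ 1.0672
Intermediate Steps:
W(A) = 2*A
(-36195 + W(89))/(-41657 + 7908) = (-36195 + 2*89)/(-41657 + 7908) = (-36195 + 178)/(-33749) = -36017*(-1/33749) = 36017/33749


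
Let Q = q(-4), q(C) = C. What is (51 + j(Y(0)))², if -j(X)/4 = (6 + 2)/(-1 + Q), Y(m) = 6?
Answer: 82369/25 ≈ 3294.8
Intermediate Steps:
Q = -4
j(X) = 32/5 (j(X) = -4*(6 + 2)/(-1 - 4) = -32/(-5) = -32*(-1)/5 = -4*(-8/5) = 32/5)
(51 + j(Y(0)))² = (51 + 32/5)² = (287/5)² = 82369/25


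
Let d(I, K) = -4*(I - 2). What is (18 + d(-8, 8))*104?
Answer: 6032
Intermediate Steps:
d(I, K) = 8 - 4*I (d(I, K) = -4*(-2 + I) = 8 - 4*I)
(18 + d(-8, 8))*104 = (18 + (8 - 4*(-8)))*104 = (18 + (8 + 32))*104 = (18 + 40)*104 = 58*104 = 6032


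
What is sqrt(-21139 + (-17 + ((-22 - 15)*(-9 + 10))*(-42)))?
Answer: 99*I*sqrt(2) ≈ 140.01*I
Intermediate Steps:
sqrt(-21139 + (-17 + ((-22 - 15)*(-9 + 10))*(-42))) = sqrt(-21139 + (-17 - 37*1*(-42))) = sqrt(-21139 + (-17 - 37*(-42))) = sqrt(-21139 + (-17 + 1554)) = sqrt(-21139 + 1537) = sqrt(-19602) = 99*I*sqrt(2)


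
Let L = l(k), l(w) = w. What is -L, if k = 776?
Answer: -776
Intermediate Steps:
L = 776
-L = -1*776 = -776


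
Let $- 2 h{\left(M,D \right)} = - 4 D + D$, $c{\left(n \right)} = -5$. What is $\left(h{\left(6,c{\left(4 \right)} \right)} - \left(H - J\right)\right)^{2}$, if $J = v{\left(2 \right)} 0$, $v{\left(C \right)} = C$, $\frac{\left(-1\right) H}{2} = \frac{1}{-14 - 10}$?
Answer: $\frac{8281}{144} \approx 57.507$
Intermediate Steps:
$H = \frac{1}{12}$ ($H = - \frac{2}{-14 - 10} = - \frac{2}{-24} = \left(-2\right) \left(- \frac{1}{24}\right) = \frac{1}{12} \approx 0.083333$)
$h{\left(M,D \right)} = \frac{3 D}{2}$ ($h{\left(M,D \right)} = - \frac{- 4 D + D}{2} = - \frac{\left(-3\right) D}{2} = \frac{3 D}{2}$)
$J = 0$ ($J = 2 \cdot 0 = 0$)
$\left(h{\left(6,c{\left(4 \right)} \right)} - \left(H - J\right)\right)^{2} = \left(\frac{3}{2} \left(-5\right) + \left(0 - \frac{1}{12}\right)\right)^{2} = \left(- \frac{15}{2} + \left(0 - \frac{1}{12}\right)\right)^{2} = \left(- \frac{15}{2} - \frac{1}{12}\right)^{2} = \left(- \frac{91}{12}\right)^{2} = \frac{8281}{144}$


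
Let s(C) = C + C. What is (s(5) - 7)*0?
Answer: 0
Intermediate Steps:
s(C) = 2*C
(s(5) - 7)*0 = (2*5 - 7)*0 = (10 - 7)*0 = 3*0 = 0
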